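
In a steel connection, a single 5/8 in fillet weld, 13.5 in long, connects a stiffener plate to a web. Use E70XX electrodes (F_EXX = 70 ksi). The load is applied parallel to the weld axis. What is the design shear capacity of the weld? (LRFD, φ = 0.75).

Effective throat t_e = 0.707 × 0.625 = 0.4419 in.
Total length L = 13.5 in; A_we = 0.4419 × 13.5 = 5.965 in².
F_nw = 0.6 F_EXX = 0.6 × 70 = 42 ksi.
φR_n = 0.75 × 42 × 5.965 = 187.9 kip.

φR_n ≈ 188 kip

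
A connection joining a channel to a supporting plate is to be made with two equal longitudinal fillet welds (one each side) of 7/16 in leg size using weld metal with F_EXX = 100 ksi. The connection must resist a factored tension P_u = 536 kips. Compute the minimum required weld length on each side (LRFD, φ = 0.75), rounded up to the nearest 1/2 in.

Throat t_e = 0.707 × 0.4375 = 0.3093 in.
φr_n = 0.75 × 0.6 × 100 × 0.3093 = 13.92 kips/in.
L_req = P_u / φr_n = 536 / 13.92 = 38.51 in total.
Per side: 38.51 / 2 = 19.25 in.
Round up → use L = 19.5 in on each side.

L = 19.5 in on each side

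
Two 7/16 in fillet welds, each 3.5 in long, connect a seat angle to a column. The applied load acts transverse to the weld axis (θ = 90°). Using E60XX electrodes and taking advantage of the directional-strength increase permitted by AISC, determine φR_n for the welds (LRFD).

φR_n ≈ 87.7 kips

E60XX → F_EXX = 60 ksi.
t_e = 0.707 × 0.4375 = 0.3093 in; A_we = 0.3093 × 7 = 2.165 in².
Directional factor: 1.0 + 0.5 sin^1.5(90°) = 1.5.
F_nw = 0.6 × 60 × 1.5 = 54 ksi.
φR_n = 0.75 × 54 × 2.165 = 87.69 kips.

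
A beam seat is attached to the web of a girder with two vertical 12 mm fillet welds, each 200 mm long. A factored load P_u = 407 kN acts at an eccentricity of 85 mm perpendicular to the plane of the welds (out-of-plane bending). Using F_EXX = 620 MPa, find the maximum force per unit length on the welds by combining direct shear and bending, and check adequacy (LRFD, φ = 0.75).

L_w = 2 × 200 = 400 mm; section modulus (unit throat) S = 2 × L²/6 = 13330 mm².
Direct shear f_v = P/L_w = 407×10³/400 = 1018 N/mm.
Moment M = P × e = 407×10³ × 85 = 34595000 N·mm; bending f_b = M/S = 2595 N/mm.
f_max = √(f_v² + f_b²) = √(1018² + 2595²) = 2787 N/mm.
φr_n = 0.75 × 0.6 × 620 × (0.707 × 12) = 2367 N/mm → NOT adequate.

f_max ≈ 2790 N/mm; NOT adequate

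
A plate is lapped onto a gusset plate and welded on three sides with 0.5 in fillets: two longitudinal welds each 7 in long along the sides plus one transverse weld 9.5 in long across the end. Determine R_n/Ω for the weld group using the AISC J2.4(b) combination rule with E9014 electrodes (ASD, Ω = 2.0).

E90XX → F_EXX = 90 ksi.
t_e = 0.707 × 0.5 = 0.3535 in.
R_nwl = 0.6 × 90 × 0.3535 × 14 = 267.2 kip (longitudinal, 2 welds).
R_nwt = 0.6 × 90 × 0.3535 × 9.5 = 181.3 kip (transverse, base value).
(i) R_nwl + R_nwt = 448.6 kip; (ii) 0.85 R_nwl + 1.5 R_nwt = 499.2 kip.
R_n = max = 499.2 kip [governs: (ii)]; R_n/Ω = 249.6 kip.

R_n/Ω ≈ 250 kip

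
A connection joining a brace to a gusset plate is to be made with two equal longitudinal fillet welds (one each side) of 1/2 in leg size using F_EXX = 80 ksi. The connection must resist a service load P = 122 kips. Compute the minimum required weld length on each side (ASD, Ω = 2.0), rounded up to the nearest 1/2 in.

Throat t_e = 0.707 × 0.5 = 0.3535 in.
r_n/Ω = (0.6 × 80 × 0.3535) / 2.0 = 8.484 kip/in.
L_req = P / (r_n/Ω) = 122 / 8.484 = 14.38 in total.
Per side: 14.38 / 2 = 7.19 in.
Round up → use L = 7.5 in on each side.

L = 7.5 in on each side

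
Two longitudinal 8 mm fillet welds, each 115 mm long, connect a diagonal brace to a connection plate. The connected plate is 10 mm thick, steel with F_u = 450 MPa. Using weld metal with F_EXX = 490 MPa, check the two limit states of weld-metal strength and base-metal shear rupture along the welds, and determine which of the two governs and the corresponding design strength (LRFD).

t_e = 0.707 × 8 = 5.656 mm; L = 230 mm.
Weld metal: φR_n = 0.75 × 0.6 × 490 × 5.656 × 230 × 10⁻³ = 286.8 kN.
Base metal (shear rupture): φR_n = 0.75 × 0.6 × 450 × 10 × 230 × 10⁻³ = 465.8 kN.
Governing: weld metal.

φR_n ≈ 287 kN (weld metal governs)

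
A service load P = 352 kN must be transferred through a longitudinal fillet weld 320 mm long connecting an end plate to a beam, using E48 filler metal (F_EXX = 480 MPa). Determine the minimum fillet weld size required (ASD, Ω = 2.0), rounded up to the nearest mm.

w = 11 mm

Total weld length L = 320 mm.
Required throat t_e = P × Ω / (0.6 F_EXX × L) = 352 × 2.0 / (0.6 × 480 × 320 × 10⁻³) = 7.639 mm.
Required leg w = t_e / 0.707 = 10.8 mm → use 11 mm.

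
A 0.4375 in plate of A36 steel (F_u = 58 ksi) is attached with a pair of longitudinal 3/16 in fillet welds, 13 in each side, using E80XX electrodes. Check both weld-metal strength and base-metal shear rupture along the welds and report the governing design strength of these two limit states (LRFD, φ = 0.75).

E80XX → F_EXX = 80 ksi.
t_e = 0.707 × 0.1875 = 0.1326 in; L = 26 in.
Weld metal: φR_n = 0.75 × 0.6 × 80 × 0.1326 × 26 = 124.1 kip.
Base metal (shear rupture): φR_n = 0.75 × 0.6 × 58 × 0.4375 × 26 = 296.9 kip.
Governing: weld metal.

φR_n ≈ 124 kip (weld metal governs)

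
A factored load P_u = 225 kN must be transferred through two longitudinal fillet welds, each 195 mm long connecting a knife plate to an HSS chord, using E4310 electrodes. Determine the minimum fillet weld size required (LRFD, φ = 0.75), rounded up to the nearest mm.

E43XX → F_EXX = 430 MPa.
Total weld length L = 390 mm.
Required throat t_e = P_u / (φ × 0.6 F_EXX × L) = 225 / (0.75 × 0.6 × 430 × 390 × 10⁻³) = 2.982 mm.
Required leg w = t_e / 0.707 = 4.217 mm → use 5 mm.

w = 5 mm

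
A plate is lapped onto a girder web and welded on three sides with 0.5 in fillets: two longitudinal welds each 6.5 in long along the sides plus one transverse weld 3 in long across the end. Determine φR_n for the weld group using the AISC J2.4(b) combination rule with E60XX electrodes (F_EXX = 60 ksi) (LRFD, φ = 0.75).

φR_n ≈ 153 kip

t_e = 0.707 × 0.5 = 0.3535 in.
R_nwl = 0.6 × 60 × 0.3535 × 13 = 165.4 kip (longitudinal, 2 welds).
R_nwt = 0.6 × 60 × 0.3535 × 3 = 38.18 kip (transverse, base value).
(i) R_nwl + R_nwt = 203.6 kip; (ii) 0.85 R_nwl + 1.5 R_nwt = 197.9 kip.
R_n = max = 203.6 kip [governs: (i)]; φR_n = 152.7 kip.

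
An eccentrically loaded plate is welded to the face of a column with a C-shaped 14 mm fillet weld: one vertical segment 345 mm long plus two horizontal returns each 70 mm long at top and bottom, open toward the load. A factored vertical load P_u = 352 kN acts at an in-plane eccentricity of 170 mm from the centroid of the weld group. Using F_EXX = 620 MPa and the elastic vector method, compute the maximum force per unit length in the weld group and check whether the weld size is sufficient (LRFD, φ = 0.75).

Total weld length L_w = 485 mm. Treat welds as unit-width lines.
Centroid: x̄ = 2×70×35 / 485 = 10.1 mm from the vertical weld.
Polar moment about centroid: J = I_x + I_y = [345³/12 + 2×70×172.5²] + [345×10.1² + 2(70³/12 + 70×24.9²)] = 7767000 mm³.
Direct shear f_v = P/L_w = 352×10³ / 485 = 725.8 N/mm (vertical).
Torsion M = P·e = 352×10³ × 170 = 59840000 N·mm.
Critical point at (x, y) = (59.9, 172.5) from centroid. f_tx = M·y/J = 1329 N/mm; f_ty = M·x/J = 461.5 N/mm.
Resultant f_max = √[f_tx² + (f_v + f_ty)²] = √[1329² + (725.8 + 461.5)²] = 1782 N/mm.
Capacity per unit length: φr_n = 0.75 × 0.6 × 620 × (0.707 × 14) = 2762 N/mm.
1782 ≤ 2762 → adequate.

f_max ≈ 1780 N/mm; adequate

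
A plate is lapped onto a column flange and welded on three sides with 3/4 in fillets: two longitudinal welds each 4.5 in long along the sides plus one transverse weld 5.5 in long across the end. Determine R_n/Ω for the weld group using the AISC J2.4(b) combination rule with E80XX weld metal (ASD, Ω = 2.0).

E80XX → F_EXX = 80 ksi.
t_e = 0.707 × 0.75 = 0.5302 in.
R_nwl = 0.6 × 80 × 0.5302 × 9 = 229.1 kips (longitudinal, 2 welds).
R_nwt = 0.6 × 80 × 0.5302 × 5.5 = 140 kips (transverse, base value).
(i) R_nwl + R_nwt = 369.1 kips; (ii) 0.85 R_nwl + 1.5 R_nwt = 404.7 kips.
R_n = max = 404.7 kips [governs: (ii)]; R_n/Ω = 202.3 kips.

R_n/Ω ≈ 202 kips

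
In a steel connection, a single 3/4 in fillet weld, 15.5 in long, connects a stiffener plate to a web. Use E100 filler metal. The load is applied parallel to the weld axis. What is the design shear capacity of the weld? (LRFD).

E100XX → F_EXX = 100 ksi.
Effective throat t_e = 0.707 × 0.75 = 0.5302 in.
Total length L = 15.5 in; A_we = 0.5302 × 15.5 = 8.219 in².
F_nw = 0.6 F_EXX = 0.6 × 100 = 60 ksi.
φR_n = 0.75 × 60 × 8.219 = 369.8 kips.

φR_n ≈ 370 kips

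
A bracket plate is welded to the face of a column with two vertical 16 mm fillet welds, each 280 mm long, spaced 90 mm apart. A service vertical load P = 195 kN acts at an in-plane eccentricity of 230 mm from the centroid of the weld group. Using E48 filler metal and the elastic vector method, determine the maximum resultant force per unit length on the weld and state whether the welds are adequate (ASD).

f_max ≈ 1520 N/mm; adequate

E48XX → F_EXX = 480 MPa.
Total weld length L_w = 560 mm. Treat welds as unit-width lines.
Polar moment about centroid: J = 2[d³/12 + d(b/2)²] = 2[280³/12 + 280×45²] = 4793000 mm³.
Direct shear f_v = P/L_w = 195×10³ / 560 = 348.2 N/mm (vertical).
Torsion M = P·e = 195×10³ × 230 = 44850000 N·mm.
Critical point at (x, y) = (45, 140) from centroid. f_tx = M·y/J = 1310 N/mm; f_ty = M·x/J = 421.1 N/mm.
Resultant f_max = √[f_tx² + (f_v + f_ty)²] = √[1310² + (348.2 + 421.1)²] = 1519 N/mm.
Capacity per unit length: r_n/Ω = (1/2.0) × 0.6 × 480 × (0.707 × 16) = 1629 N/mm.
1519 ≤ 1629 → adequate.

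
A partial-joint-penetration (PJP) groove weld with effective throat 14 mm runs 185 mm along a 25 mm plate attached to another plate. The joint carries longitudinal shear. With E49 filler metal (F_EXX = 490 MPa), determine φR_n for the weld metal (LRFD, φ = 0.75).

Effective throat (given) t_e = 14 mm.
A_we = 14 × 185 = 2590 mm².
F_nw = 0.6 F_EXX = 294 MPa.
φR_n = 0.75 × 294 × 2590 × 10⁻³ = 571.1 kN.

φR_n ≈ 571 kN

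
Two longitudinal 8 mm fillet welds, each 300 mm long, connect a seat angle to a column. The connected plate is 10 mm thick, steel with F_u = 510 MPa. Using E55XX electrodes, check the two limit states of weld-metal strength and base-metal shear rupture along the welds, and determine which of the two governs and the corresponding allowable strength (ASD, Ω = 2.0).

E55XX → F_EXX = 550 MPa.
t_e = 0.707 × 8 = 5.656 mm; L = 600 mm.
Weld metal: R_n/Ω = (1/2.0) × 0.6 × 550 × 5.656 × 600 × 10⁻³ = 559.9 kN.
Base metal (shear rupture): R_n/Ω = (1/2.0) × 0.6 × 510 × 10 × 600 × 10⁻³ = 918 kN.
Governing: weld metal.

R_n/Ω ≈ 560 kN (weld metal governs)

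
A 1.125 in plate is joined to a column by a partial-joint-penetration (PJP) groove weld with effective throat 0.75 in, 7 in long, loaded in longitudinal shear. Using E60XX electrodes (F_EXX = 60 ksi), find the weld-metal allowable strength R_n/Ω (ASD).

Effective throat (given) t_e = 0.75 in.
A_we = 0.75 × 7 = 5.25 in².
F_nw = 0.6 F_EXX = 36 ksi.
R_n/Ω = (36 × 5.25) / 2.0 = 94.5 kip.

R_n/Ω ≈ 94.5 kip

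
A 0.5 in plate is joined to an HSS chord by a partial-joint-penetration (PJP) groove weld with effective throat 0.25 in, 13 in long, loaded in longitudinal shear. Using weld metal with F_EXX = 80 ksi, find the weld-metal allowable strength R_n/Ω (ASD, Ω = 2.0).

Effective throat (given) t_e = 0.25 in.
A_we = 0.25 × 13 = 3.25 in².
F_nw = 0.6 F_EXX = 48 ksi.
R_n/Ω = (48 × 3.25) / 2.0 = 78 kips.

R_n/Ω ≈ 78 kips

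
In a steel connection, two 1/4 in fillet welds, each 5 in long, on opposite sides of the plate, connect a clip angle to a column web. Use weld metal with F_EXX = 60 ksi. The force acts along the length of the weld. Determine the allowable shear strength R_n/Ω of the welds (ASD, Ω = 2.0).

R_n/Ω ≈ 31.8 kip

Effective throat t_e = 0.707 × 0.25 = 0.1767 in.
Total length L = 10 in; A_we = 0.1767 × 10 = 1.767 in².
F_nw = 0.6 F_EXX = 0.6 × 60 = 36 ksi.
R_n = 36 × 1.767 = 63.63 kip; R_n/Ω = 63.63/2.0 = 31.81 kip.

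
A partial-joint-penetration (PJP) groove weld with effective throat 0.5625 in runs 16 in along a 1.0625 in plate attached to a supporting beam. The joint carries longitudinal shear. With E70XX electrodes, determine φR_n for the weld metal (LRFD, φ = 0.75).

φR_n ≈ 284 kip

E70XX → F_EXX = 70 ksi.
Effective throat (given) t_e = 0.5625 in.
A_we = 0.5625 × 16 = 9 in².
F_nw = 0.6 F_EXX = 42 ksi.
φR_n = 0.75 × 42 × 9 = 283.5 kip.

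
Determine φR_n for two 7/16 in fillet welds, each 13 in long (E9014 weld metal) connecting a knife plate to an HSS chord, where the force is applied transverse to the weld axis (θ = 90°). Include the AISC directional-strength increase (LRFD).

φR_n ≈ 489 kip

E90XX → F_EXX = 90 ksi.
t_e = 0.707 × 0.4375 = 0.3093 in; A_we = 0.3093 × 26 = 8.042 in².
Directional factor: 1.0 + 0.5 sin^1.5(90°) = 1.5.
F_nw = 0.6 × 90 × 1.5 = 81 ksi.
φR_n = 0.75 × 81 × 8.042 = 488.6 kip.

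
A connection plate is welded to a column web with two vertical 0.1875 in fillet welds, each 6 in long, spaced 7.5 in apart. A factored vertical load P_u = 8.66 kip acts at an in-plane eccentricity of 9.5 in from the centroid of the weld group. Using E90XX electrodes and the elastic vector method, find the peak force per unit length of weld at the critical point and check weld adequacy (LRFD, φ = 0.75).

E90XX → F_EXX = 90 ksi.
Total weld length L_w = 12 in. Treat welds as unit-width lines.
Polar moment about centroid: J = 2[d³/12 + d(b/2)²] = 2[6³/12 + 6×3.75²] = 204.8 in³.
Direct shear f_v = P/L_w = 8.66 / 12 = 0.7217 kip/in (vertical).
Torsion M = P·e = 8.66 × 9.5 = 82.27 kip·in.
Critical point at (x, y) = (3.75, 3) from centroid. f_tx = M·y/J = 1.205 kip/in; f_ty = M·x/J = 1.507 kip/in.
Resultant f_max = √[f_tx² + (f_v + f_ty)²] = √[1.205² + (0.7217 + 1.507)²] = 2.534 kip/in.
Capacity per unit length: φr_n = 0.75 × 0.6 × 90 × (0.707 × 0.1875) = 5.369 kip/in.
2.534 ≤ 5.369 → adequate.

f_max ≈ 2.53 kip/in; adequate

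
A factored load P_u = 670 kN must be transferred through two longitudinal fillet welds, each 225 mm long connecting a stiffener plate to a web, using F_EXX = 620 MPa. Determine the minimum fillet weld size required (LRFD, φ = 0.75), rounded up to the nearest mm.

w = 8 mm

Total weld length L = 450 mm.
Required throat t_e = P_u / (φ × 0.6 F_EXX × L) = 670 / (0.75 × 0.6 × 620 × 450 × 10⁻³) = 5.337 mm.
Required leg w = t_e / 0.707 = 7.548 mm → use 8 mm.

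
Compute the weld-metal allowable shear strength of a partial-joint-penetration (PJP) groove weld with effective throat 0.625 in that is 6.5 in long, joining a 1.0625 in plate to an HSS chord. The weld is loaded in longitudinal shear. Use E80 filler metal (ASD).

R_n/Ω ≈ 97.5 kip

E80XX → F_EXX = 80 ksi.
Effective throat (given) t_e = 0.625 in.
A_we = 0.625 × 6.5 = 4.062 in².
F_nw = 0.6 F_EXX = 48 ksi.
R_n/Ω = (48 × 4.062) / 2.0 = 97.5 kip.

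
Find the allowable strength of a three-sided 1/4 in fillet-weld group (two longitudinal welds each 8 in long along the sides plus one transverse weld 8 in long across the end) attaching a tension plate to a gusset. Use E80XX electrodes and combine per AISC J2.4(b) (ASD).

R_n/Ω ≈ 109 kip

E80XX → F_EXX = 80 ksi.
t_e = 0.707 × 0.25 = 0.1767 in.
R_nwl = 0.6 × 80 × 0.1767 × 16 = 135.7 kip (longitudinal, 2 welds).
R_nwt = 0.6 × 80 × 0.1767 × 8 = 67.87 kip (transverse, base value).
(i) R_nwl + R_nwt = 203.6 kip; (ii) 0.85 R_nwl + 1.5 R_nwt = 217.2 kip.
R_n = max = 217.2 kip [governs: (ii)]; R_n/Ω = 108.6 kip.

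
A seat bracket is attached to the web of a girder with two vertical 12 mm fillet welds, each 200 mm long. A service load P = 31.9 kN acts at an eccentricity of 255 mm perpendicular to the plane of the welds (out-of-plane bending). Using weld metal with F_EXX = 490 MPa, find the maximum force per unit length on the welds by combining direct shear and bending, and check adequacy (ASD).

f_max ≈ 615 N/mm; adequate

L_w = 2 × 200 = 400 mm; section modulus (unit throat) S = 2 × L²/6 = 13330 mm².
Direct shear f_v = P/L_w = 31.9×10³/400 = 79.75 N/mm.
Moment M = P × e = 31.9×10³ × 255 = 8134500 N·mm; bending f_b = M/S = 610.1 N/mm.
f_max = √(f_v² + f_b²) = √(79.75² + 610.1²) = 615.3 N/mm.
r_n/Ω = (1/2.0) × 0.6 × 490 × (0.707 × 12) = 1247 N/mm → adequate.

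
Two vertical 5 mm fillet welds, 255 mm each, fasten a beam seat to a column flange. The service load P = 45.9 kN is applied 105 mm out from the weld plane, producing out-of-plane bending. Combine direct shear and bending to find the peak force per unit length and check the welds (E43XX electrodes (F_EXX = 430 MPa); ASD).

L_w = 2 × 255 = 510 mm; section modulus (unit throat) S = 2 × L²/6 = 21680 mm².
Direct shear f_v = P/L_w = 45.9×10³/510 = 90 N/mm.
Moment M = P × e = 45.9×10³ × 105 = 4819500 N·mm; bending f_b = M/S = 222.4 N/mm.
f_max = √(f_v² + f_b²) = √(90² + 222.4²) = 239.9 N/mm.
r_n/Ω = (1/2.0) × 0.6 × 430 × (0.707 × 5) = 456 N/mm → adequate.

f_max ≈ 240 N/mm; adequate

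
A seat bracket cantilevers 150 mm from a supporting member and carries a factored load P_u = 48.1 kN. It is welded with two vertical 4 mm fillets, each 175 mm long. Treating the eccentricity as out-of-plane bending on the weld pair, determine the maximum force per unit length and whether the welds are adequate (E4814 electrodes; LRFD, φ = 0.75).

E48XX → F_EXX = 480 MPa.
L_w = 2 × 175 = 350 mm; section modulus (unit throat) S = 2 × L²/6 = 10210 mm².
Direct shear f_v = P/L_w = 48.1×10³/350 = 137.4 N/mm.
Moment M = P × e = 48.1×10³ × 150 = 7215000 N·mm; bending f_b = M/S = 706.8 N/mm.
f_max = √(f_v² + f_b²) = √(137.4² + 706.8²) = 720 N/mm.
φr_n = 0.75 × 0.6 × 480 × (0.707 × 4) = 610.8 N/mm → NOT adequate.

f_max ≈ 720 N/mm; NOT adequate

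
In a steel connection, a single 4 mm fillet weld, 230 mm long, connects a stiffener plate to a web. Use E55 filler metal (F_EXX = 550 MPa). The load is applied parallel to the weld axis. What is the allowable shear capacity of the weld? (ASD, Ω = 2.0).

R_n/Ω ≈ 107 kN

Effective throat t_e = 0.707 × 4 = 2.828 mm.
Total length L = 230 mm; A_we = 2.828 × 230 = 650.4 mm².
F_nw = 0.6 F_EXX = 0.6 × 550 = 330 MPa.
R_n = 330 × 650.4 × 10⁻³ = 214.6 kN; R_n/Ω = 214.6/2.0 = 107.3 kN.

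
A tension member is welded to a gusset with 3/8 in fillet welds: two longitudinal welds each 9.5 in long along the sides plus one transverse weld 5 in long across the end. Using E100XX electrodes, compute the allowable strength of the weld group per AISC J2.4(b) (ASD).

E100XX → F_EXX = 100 ksi.
t_e = 0.707 × 0.375 = 0.2651 in.
R_nwl = 0.6 × 100 × 0.2651 × 19 = 302.2 kip (longitudinal, 2 welds).
R_nwt = 0.6 × 100 × 0.2651 × 5 = 79.54 kip (transverse, base value).
(i) R_nwl + R_nwt = 381.8 kip; (ii) 0.85 R_nwl + 1.5 R_nwt = 376.2 kip.
R_n = max = 381.8 kip [governs: (i)]; R_n/Ω = 190.9 kip.

R_n/Ω ≈ 191 kip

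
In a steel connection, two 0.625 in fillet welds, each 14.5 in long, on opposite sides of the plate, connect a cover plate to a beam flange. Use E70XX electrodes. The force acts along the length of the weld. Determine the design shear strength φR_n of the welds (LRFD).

E70XX → F_EXX = 70 ksi.
Effective throat t_e = 0.707 × 0.625 = 0.4419 in.
Total length L = 29 in; A_we = 0.4419 × 29 = 12.81 in².
F_nw = 0.6 F_EXX = 0.6 × 70 = 42 ksi.
φR_n = 0.75 × 42 × 12.81 = 403.7 kip.

φR_n ≈ 404 kip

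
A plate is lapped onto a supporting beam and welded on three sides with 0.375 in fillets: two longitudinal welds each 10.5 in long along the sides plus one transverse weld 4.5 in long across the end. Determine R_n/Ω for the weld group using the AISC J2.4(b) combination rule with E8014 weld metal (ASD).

E80XX → F_EXX = 80 ksi.
t_e = 0.707 × 0.375 = 0.2651 in.
R_nwl = 0.6 × 80 × 0.2651 × 21 = 267.2 kips (longitudinal, 2 welds).
R_nwt = 0.6 × 80 × 0.2651 × 4.5 = 57.27 kips (transverse, base value).
(i) R_nwl + R_nwt = 324.5 kips; (ii) 0.85 R_nwl + 1.5 R_nwt = 313.1 kips.
R_n = max = 324.5 kips [governs: (i)]; R_n/Ω = 162.3 kips.

R_n/Ω ≈ 162 kips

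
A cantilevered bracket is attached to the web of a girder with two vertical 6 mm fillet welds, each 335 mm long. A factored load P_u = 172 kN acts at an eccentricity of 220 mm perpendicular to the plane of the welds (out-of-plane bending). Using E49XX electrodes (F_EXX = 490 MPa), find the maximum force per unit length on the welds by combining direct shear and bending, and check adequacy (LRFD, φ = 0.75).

f_max ≈ 1040 N/mm; NOT adequate

L_w = 2 × 335 = 670 mm; section modulus (unit throat) S = 2 × L²/6 = 37410 mm².
Direct shear f_v = P/L_w = 172×10³/670 = 256.7 N/mm.
Moment M = P × e = 172×10³ × 220 = 37840000 N·mm; bending f_b = M/S = 1012 N/mm.
f_max = √(f_v² + f_b²) = √(256.7² + 1012²) = 1044 N/mm.
φr_n = 0.75 × 0.6 × 490 × (0.707 × 6) = 935.4 N/mm → NOT adequate.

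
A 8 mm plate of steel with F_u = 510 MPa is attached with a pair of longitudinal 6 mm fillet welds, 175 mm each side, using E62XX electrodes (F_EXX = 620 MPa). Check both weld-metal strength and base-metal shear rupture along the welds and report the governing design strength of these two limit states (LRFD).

t_e = 0.707 × 6 = 4.242 mm; L = 350 mm.
Weld metal: φR_n = 0.75 × 0.6 × 620 × 4.242 × 350 × 10⁻³ = 414.2 kN.
Base metal (shear rupture): φR_n = 0.75 × 0.6 × 510 × 8 × 350 × 10⁻³ = 642.6 kN.
Governing: weld metal.

φR_n ≈ 414 kN (weld metal governs)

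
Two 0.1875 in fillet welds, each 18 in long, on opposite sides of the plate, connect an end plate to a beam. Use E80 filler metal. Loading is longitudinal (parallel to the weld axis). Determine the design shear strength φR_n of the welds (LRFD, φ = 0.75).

E80XX → F_EXX = 80 ksi.
Effective throat t_e = 0.707 × 0.1875 = 0.1326 in.
Total length L = 36 in; A_we = 0.1326 × 36 = 4.772 in².
F_nw = 0.6 F_EXX = 0.6 × 80 = 48 ksi.
φR_n = 0.75 × 48 × 4.772 = 171.8 kip.

φR_n ≈ 172 kip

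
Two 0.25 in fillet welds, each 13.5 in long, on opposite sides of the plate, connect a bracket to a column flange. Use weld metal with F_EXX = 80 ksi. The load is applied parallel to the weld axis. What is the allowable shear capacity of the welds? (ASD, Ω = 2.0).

R_n/Ω ≈ 115 kip

Effective throat t_e = 0.707 × 0.25 = 0.1767 in.
Total length L = 27 in; A_we = 0.1767 × 27 = 4.772 in².
F_nw = 0.6 F_EXX = 0.6 × 80 = 48 ksi.
R_n = 48 × 4.772 = 229.1 kip; R_n/Ω = 229.1/2.0 = 114.5 kip.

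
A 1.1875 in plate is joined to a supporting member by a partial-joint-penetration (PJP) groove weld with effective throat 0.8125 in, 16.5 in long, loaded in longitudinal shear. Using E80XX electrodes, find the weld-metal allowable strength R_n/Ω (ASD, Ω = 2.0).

R_n/Ω ≈ 322 kip

E80XX → F_EXX = 80 ksi.
Effective throat (given) t_e = 0.8125 in.
A_we = 0.8125 × 16.5 = 13.41 in².
F_nw = 0.6 F_EXX = 48 ksi.
R_n/Ω = (48 × 13.41) / 2.0 = 321.8 kip.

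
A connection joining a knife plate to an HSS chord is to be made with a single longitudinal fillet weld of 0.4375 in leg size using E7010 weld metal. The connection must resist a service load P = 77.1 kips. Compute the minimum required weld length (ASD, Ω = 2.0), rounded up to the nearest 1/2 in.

L = 12 in

E70XX → F_EXX = 70 ksi.
Throat t_e = 0.707 × 0.4375 = 0.3093 in.
r_n/Ω = (0.6 × 70 × 0.3093) / 2.0 = 6.496 kip/in.
L_req = P / (r_n/Ω) = 77.1 / 6.496 = 11.87 in total.
Round up → use L = 12 in.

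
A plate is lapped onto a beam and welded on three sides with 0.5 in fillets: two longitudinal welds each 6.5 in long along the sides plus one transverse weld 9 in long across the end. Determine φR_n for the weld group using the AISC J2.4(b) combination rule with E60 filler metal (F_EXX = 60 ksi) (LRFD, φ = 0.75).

t_e = 0.707 × 0.5 = 0.3535 in.
R_nwl = 0.6 × 60 × 0.3535 × 13 = 165.4 kip (longitudinal, 2 welds).
R_nwt = 0.6 × 60 × 0.3535 × 9 = 114.5 kip (transverse, base value).
(i) R_nwl + R_nwt = 280 kip; (ii) 0.85 R_nwl + 1.5 R_nwt = 312.4 kip.
R_n = max = 312.4 kip [governs: (ii)]; φR_n = 234.3 kip.

φR_n ≈ 234 kip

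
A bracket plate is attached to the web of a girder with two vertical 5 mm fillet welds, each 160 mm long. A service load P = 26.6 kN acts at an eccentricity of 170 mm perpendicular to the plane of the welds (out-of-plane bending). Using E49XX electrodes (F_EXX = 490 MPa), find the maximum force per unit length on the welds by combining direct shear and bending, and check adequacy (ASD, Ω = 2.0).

f_max ≈ 536 N/mm; NOT adequate

L_w = 2 × 160 = 320 mm; section modulus (unit throat) S = 2 × L²/6 = 8533 mm².
Direct shear f_v = P/L_w = 26.6×10³/320 = 83.12 N/mm.
Moment M = P × e = 26.6×10³ × 170 = 4522000 N·mm; bending f_b = M/S = 529.9 N/mm.
f_max = √(f_v² + f_b²) = √(83.12² + 529.9²) = 536.4 N/mm.
r_n/Ω = (1/2.0) × 0.6 × 490 × (0.707 × 5) = 519.6 N/mm → NOT adequate.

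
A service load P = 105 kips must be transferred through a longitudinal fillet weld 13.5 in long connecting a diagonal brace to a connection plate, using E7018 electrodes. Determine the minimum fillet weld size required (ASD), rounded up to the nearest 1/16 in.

w = 9/16 in

E70XX → F_EXX = 70 ksi.
Total weld length L = 13.5 in.
Required throat t_e = P × Ω / (0.6 F_EXX × L) = 105 × 2.0 / (0.6 × 70 × 13.5) = 0.3704 in.
Required leg w = t_e / 0.707 = 0.5239 in → use 9/16 in.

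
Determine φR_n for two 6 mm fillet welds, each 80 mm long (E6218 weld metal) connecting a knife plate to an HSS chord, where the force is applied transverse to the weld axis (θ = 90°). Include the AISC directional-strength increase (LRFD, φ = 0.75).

E62XX → F_EXX = 620 MPa.
t_e = 0.707 × 6 = 4.242 mm; A_we = 4.242 × 160 = 678.7 mm².
Directional factor: 1.0 + 0.5 sin^1.5(90°) = 1.5.
F_nw = 0.6 × 620 × 1.5 = 558 MPa.
φR_n = 0.75 × 558 × 678.7 × 10⁻³ = 284 kN.

φR_n ≈ 284 kN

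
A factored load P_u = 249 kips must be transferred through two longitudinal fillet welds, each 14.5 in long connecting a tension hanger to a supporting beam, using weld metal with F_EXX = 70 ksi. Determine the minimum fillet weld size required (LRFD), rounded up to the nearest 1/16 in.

Total weld length L = 29 in.
Required throat t_e = P_u / (φ × 0.6 F_EXX × L) = 249 / (0.75 × 0.6 × 70 × 29) = 0.2726 in.
Required leg w = t_e / 0.707 = 0.3855 in → use 7/16 in.

w = 7/16 in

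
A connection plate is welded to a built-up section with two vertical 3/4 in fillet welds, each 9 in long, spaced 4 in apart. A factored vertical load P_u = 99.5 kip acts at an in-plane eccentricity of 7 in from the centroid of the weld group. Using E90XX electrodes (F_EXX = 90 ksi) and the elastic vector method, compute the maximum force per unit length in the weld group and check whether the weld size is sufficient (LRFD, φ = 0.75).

Total weld length L_w = 18 in. Treat welds as unit-width lines.
Polar moment about centroid: J = 2[d³/12 + d(b/2)²] = 2[9³/12 + 9×2²] = 193.5 in³.
Direct shear f_v = P/L_w = 99.5 / 18 = 5.528 kip/in (vertical).
Torsion M = P·e = 99.5 × 7 = 696.5 kip·in.
Critical point at (x, y) = (2, 4.5) from centroid. f_tx = M·y/J = 16.2 kip/in; f_ty = M·x/J = 7.199 kip/in.
Resultant f_max = √[f_tx² + (f_v + f_ty)²] = √[16.2² + (5.528 + 7.199)²] = 20.6 kip/in.
Capacity per unit length: φr_n = 0.75 × 0.6 × 90 × (0.707 × 0.75) = 21.48 kip/in.
20.6 ≤ 21.48 → adequate.

f_max ≈ 20.6 kip/in; adequate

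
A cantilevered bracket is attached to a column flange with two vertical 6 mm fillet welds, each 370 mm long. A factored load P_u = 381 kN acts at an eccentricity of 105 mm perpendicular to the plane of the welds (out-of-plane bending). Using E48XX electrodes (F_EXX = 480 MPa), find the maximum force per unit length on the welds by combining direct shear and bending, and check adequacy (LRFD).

f_max ≈ 1020 N/mm; NOT adequate

L_w = 2 × 370 = 740 mm; section modulus (unit throat) S = 2 × L²/6 = 45630 mm².
Direct shear f_v = P/L_w = 381×10³/740 = 514.9 N/mm.
Moment M = P × e = 381×10³ × 105 = 40005000 N·mm; bending f_b = M/S = 876.7 N/mm.
f_max = √(f_v² + f_b²) = √(514.9² + 876.7²) = 1017 N/mm.
φr_n = 0.75 × 0.6 × 480 × (0.707 × 6) = 916.3 N/mm → NOT adequate.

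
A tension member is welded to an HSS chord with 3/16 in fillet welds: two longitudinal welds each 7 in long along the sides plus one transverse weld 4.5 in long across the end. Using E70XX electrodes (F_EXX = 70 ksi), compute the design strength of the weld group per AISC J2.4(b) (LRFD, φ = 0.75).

φR_n ≈ 77.9 kip

t_e = 0.707 × 0.1875 = 0.1326 in.
R_nwl = 0.6 × 70 × 0.1326 × 14 = 77.95 kip (longitudinal, 2 welds).
R_nwt = 0.6 × 70 × 0.1326 × 4.5 = 25.05 kip (transverse, base value).
(i) R_nwl + R_nwt = 103 kip; (ii) 0.85 R_nwl + 1.5 R_nwt = 103.8 kip.
R_n = max = 103.8 kip [governs: (ii)]; φR_n = 77.88 kip.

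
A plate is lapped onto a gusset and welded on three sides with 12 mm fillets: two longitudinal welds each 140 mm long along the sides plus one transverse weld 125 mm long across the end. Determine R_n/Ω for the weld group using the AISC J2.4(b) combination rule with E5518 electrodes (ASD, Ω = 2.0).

E55XX → F_EXX = 550 MPa.
t_e = 0.707 × 12 = 8.484 mm.
R_nwl = 0.6 × 550 × 8.484 × 280 × 10⁻³ = 783.9 kN (longitudinal, 2 welds).
R_nwt = 0.6 × 550 × 8.484 × 125 × 10⁻³ = 350 kN (transverse, base value).
(i) R_nwl + R_nwt = 1134 kN; (ii) 0.85 R_nwl + 1.5 R_nwt = 1191 kN.
R_n = max = 1191 kN [governs: (ii)]; R_n/Ω = 595.6 kN.

R_n/Ω ≈ 596 kN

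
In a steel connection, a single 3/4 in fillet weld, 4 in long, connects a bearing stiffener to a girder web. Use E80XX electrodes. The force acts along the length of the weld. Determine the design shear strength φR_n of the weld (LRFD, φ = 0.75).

E80XX → F_EXX = 80 ksi.
Effective throat t_e = 0.707 × 0.75 = 0.5302 in.
Total length L = 4 in; A_we = 0.5302 × 4 = 2.121 in².
F_nw = 0.6 F_EXX = 0.6 × 80 = 48 ksi.
φR_n = 0.75 × 48 × 2.121 = 76.36 kips.

φR_n ≈ 76.4 kips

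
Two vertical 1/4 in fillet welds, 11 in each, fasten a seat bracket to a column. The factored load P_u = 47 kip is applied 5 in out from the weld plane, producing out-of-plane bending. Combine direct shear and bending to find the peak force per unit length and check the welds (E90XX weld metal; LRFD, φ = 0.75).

E90XX → F_EXX = 90 ksi.
L_w = 2 × 11 = 22 in; section modulus (unit throat) S = 2 × L²/6 = 40.33 in².
Direct shear f_v = P/L_w = 47/22 = 2.136 kip/in.
Moment M = P × e = 47 × 5 = 235 kip·in; bending f_b = M/S = 5.826 kip/in.
f_max = √(f_v² + f_b²) = √(2.136² + 5.826²) = 6.206 kip/in.
φr_n = 0.75 × 0.6 × 90 × (0.707 × 0.25) = 7.158 kip/in → adequate.

f_max ≈ 6.21 kip/in; adequate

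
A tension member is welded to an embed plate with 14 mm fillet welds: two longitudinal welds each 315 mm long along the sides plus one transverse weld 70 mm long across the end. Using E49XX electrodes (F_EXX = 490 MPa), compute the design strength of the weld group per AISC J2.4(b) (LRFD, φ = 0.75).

t_e = 0.707 × 14 = 9.898 mm.
R_nwl = 0.6 × 490 × 9.898 × 630 × 10⁻³ = 1833 kN (longitudinal, 2 welds).
R_nwt = 0.6 × 490 × 9.898 × 70 × 10⁻³ = 203.7 kN (transverse, base value).
(i) R_nwl + R_nwt = 2037 kN; (ii) 0.85 R_nwl + 1.5 R_nwt = 1864 kN.
R_n = max = 2037 kN [governs: (i)]; φR_n = 1528 kN.

φR_n ≈ 1530 kN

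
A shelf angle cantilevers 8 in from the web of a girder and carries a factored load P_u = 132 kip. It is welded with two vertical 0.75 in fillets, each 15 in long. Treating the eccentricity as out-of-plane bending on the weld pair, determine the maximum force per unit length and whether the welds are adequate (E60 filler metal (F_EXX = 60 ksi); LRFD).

L_w = 2 × 15 = 30 in; section modulus (unit throat) S = 2 × L²/6 = 75 in².
Direct shear f_v = P/L_w = 132/30 = 4.4 kip/in.
Moment M = P × e = 132 × 8 = 1056 kip·in; bending f_b = M/S = 14.08 kip/in.
f_max = √(f_v² + f_b²) = √(4.4² + 14.08²) = 14.75 kip/in.
φr_n = 0.75 × 0.6 × 60 × (0.707 × 0.75) = 14.32 kip/in → NOT adequate.

f_max ≈ 14.8 kip/in; NOT adequate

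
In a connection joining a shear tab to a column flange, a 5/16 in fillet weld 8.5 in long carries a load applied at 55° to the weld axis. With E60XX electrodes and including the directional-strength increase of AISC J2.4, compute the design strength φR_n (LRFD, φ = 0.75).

E60XX → F_EXX = 60 ksi.
t_e = 0.707 × 0.3125 = 0.2209 in; A_we = 0.2209 × 8.5 = 1.878 in².
Directional factor: 1.0 + 0.5 sin^1.5(55°) = 1.371.
F_nw = 0.6 × 60 × 1.371 = 49.35 ksi.
φR_n = 0.75 × 49.35 × 1.878 = 69.5 kip.

φR_n ≈ 69.5 kip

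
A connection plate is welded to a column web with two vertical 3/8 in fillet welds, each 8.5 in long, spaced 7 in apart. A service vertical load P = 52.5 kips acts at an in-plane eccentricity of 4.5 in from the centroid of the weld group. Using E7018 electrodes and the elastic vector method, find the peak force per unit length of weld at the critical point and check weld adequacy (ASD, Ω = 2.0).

E70XX → F_EXX = 70 ksi.
Total weld length L_w = 17 in. Treat welds as unit-width lines.
Polar moment about centroid: J = 2[d³/12 + d(b/2)²] = 2[8.5³/12 + 8.5×3.5²] = 310.6 in³.
Direct shear f_v = P/L_w = 52.5 / 17 = 3.088 kip/in (vertical).
Torsion M = P·e = 52.5 × 4.5 = 236.25 kip·in.
Critical point at (x, y) = (3.5, 4.25) from centroid. f_tx = M·y/J = 3.233 kip/in; f_ty = M·x/J = 2.662 kip/in.
Resultant f_max = √[f_tx² + (f_v + f_ty)²] = √[3.233² + (3.088 + 2.662)²] = 6.597 kip/in.
Capacity per unit length: r_n/Ω = (1/2.0) × 0.6 × 70 × (0.707 × 0.375) = 5.568 kip/in.
6.597 > 5.568 → NOT adequate.

f_max ≈ 6.6 kip/in; NOT adequate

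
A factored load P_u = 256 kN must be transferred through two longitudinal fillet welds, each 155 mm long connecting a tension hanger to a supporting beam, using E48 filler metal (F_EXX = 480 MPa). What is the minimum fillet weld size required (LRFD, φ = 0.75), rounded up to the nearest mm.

w = 6 mm

Total weld length L = 310 mm.
Required throat t_e = P_u / (φ × 0.6 F_EXX × L) = 256 / (0.75 × 0.6 × 480 × 310 × 10⁻³) = 3.823 mm.
Required leg w = t_e / 0.707 = 5.408 mm → use 6 mm.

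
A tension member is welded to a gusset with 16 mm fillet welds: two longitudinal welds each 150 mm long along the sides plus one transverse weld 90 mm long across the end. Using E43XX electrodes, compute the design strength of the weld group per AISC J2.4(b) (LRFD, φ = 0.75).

E43XX → F_EXX = 430 MPa.
t_e = 0.707 × 16 = 11.31 mm.
R_nwl = 0.6 × 430 × 11.31 × 300 × 10⁻³ = 875.5 kN (longitudinal, 2 welds).
R_nwt = 0.6 × 430 × 11.31 × 90 × 10⁻³ = 262.7 kN (transverse, base value).
(i) R_nwl + R_nwt = 1138 kN; (ii) 0.85 R_nwl + 1.5 R_nwt = 1138 kN.
R_n = max = 1138 kN [governs: (ii)]; φR_n = 853.7 kN.

φR_n ≈ 854 kN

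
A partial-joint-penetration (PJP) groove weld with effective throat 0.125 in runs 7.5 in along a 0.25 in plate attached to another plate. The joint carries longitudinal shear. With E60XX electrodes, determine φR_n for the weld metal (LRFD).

E60XX → F_EXX = 60 ksi.
Effective throat (given) t_e = 0.125 in.
A_we = 0.125 × 7.5 = 0.9375 in².
F_nw = 0.6 F_EXX = 36 ksi.
φR_n = 0.75 × 36 × 0.9375 = 25.31 kips.

φR_n ≈ 25.3 kips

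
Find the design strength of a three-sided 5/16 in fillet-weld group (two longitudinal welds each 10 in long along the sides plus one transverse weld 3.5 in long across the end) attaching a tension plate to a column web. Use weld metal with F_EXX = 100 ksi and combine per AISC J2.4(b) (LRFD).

t_e = 0.707 × 0.3125 = 0.2209 in.
R_nwl = 0.6 × 100 × 0.2209 × 20 = 265.1 kip (longitudinal, 2 welds).
R_nwt = 0.6 × 100 × 0.2209 × 3.5 = 46.4 kip (transverse, base value).
(i) R_nwl + R_nwt = 311.5 kip; (ii) 0.85 R_nwl + 1.5 R_nwt = 295 kip.
R_n = max = 311.5 kip [governs: (i)]; φR_n = 233.6 kip.

φR_n ≈ 234 kip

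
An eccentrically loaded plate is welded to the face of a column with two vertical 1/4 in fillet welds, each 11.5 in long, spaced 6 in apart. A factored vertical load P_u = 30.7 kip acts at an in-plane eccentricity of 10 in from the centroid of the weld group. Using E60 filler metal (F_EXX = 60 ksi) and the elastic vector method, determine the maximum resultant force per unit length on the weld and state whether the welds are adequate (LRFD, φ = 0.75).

f_max ≈ 5.08 kip/in; NOT adequate

Total weld length L_w = 23 in. Treat welds as unit-width lines.
Polar moment about centroid: J = 2[d³/12 + d(b/2)²] = 2[11.5³/12 + 11.5×3²] = 460.5 in³.
Direct shear f_v = P/L_w = 30.7 / 23 = 1.335 kip/in (vertical).
Torsion M = P·e = 30.7 × 10 = 307 kip·in.
Critical point at (x, y) = (3, 5.75) from centroid. f_tx = M·y/J = 3.834 kip/in; f_ty = M·x/J = 2 kip/in.
Resultant f_max = √[f_tx² + (f_v + f_ty)²] = √[3.834² + (1.335 + 2)²] = 5.081 kip/in.
Capacity per unit length: φr_n = 0.75 × 0.6 × 60 × (0.707 × 0.25) = 4.772 kip/in.
5.081 > 4.772 → NOT adequate.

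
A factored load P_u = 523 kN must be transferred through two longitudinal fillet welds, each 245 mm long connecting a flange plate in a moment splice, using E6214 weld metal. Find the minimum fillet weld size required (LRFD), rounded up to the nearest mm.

w = 6 mm

E62XX → F_EXX = 620 MPa.
Total weld length L = 490 mm.
Required throat t_e = P_u / (φ × 0.6 F_EXX × L) = 523 / (0.75 × 0.6 × 620 × 490 × 10⁻³) = 3.826 mm.
Required leg w = t_e / 0.707 = 5.411 mm → use 6 mm.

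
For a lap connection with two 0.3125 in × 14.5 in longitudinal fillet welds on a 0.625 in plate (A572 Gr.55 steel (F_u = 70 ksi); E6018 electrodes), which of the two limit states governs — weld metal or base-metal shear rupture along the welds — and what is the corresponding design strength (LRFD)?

E60XX → F_EXX = 60 ksi.
t_e = 0.707 × 0.3125 = 0.2209 in; L = 29 in.
Weld metal: φR_n = 0.75 × 0.6 × 60 × 0.2209 × 29 = 173 kip.
Base metal (shear rupture): φR_n = 0.75 × 0.6 × 70 × 0.625 × 29 = 570.9 kip.
Governing: weld metal.

φR_n ≈ 173 kip (weld metal governs)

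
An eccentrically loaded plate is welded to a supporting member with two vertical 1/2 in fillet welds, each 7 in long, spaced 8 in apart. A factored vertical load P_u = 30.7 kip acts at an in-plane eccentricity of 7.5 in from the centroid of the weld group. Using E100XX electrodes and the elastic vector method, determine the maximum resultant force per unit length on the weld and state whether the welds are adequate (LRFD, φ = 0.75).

E100XX → F_EXX = 100 ksi.
Total weld length L_w = 14 in. Treat welds as unit-width lines.
Polar moment about centroid: J = 2[d³/12 + d(b/2)²] = 2[7³/12 + 7×4²] = 281.2 in³.
Direct shear f_v = P/L_w = 30.7 / 14 = 2.193 kip/in (vertical).
Torsion M = P·e = 30.7 × 7.5 = 230.25 kip·in.
Critical point at (x, y) = (4, 3.5) from centroid. f_tx = M·y/J = 2.866 kip/in; f_ty = M·x/J = 3.276 kip/in.
Resultant f_max = √[f_tx² + (f_v + f_ty)²] = √[2.866² + (2.193 + 3.276)²] = 6.174 kip/in.
Capacity per unit length: φr_n = 0.75 × 0.6 × 100 × (0.707 × 0.5) = 15.91 kip/in.
6.174 ≤ 15.91 → adequate.

f_max ≈ 6.17 kip/in; adequate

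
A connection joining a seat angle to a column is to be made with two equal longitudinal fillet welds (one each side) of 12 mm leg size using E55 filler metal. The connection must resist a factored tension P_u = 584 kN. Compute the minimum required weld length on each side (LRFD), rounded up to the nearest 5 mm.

E55XX → F_EXX = 550 MPa.
Throat t_e = 0.707 × 12 = 8.484 mm.
φr_n = 0.75 × 0.6 × 550 × 8.484 × 10⁻³ = 2.1 kN/mm.
L_req = P_u / φr_n = 584 / 2.1 = 278.1 mm total.
Per side: 278.1 / 2 = 139.1 mm.
Round up → use L = 140 mm on each side.

L = 140 mm on each side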